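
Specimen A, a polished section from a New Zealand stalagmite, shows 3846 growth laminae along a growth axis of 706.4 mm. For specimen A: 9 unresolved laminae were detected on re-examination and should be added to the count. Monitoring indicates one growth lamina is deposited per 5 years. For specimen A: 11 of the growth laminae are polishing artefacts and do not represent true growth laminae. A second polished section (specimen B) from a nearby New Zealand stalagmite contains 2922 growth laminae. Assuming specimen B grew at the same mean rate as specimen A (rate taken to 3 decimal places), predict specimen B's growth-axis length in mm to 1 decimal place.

540.6 mm

Specimen A: correcting the raw count gives 3846 − 11 + 9 = 3844 true growth laminae.
Specimen A: 3844 growth laminae at 5 years each span 3844 × 5 = 19220 years.
A: 706.4 mm over 19220 years gives 706.4 / 19220 ≈ 0.037 mm/yr.
Specimen B: at 5 years per growth lamina, 2922 × 5 = 14610 years. B's length ≈ 0.037 × 14610 = 540.6 mm.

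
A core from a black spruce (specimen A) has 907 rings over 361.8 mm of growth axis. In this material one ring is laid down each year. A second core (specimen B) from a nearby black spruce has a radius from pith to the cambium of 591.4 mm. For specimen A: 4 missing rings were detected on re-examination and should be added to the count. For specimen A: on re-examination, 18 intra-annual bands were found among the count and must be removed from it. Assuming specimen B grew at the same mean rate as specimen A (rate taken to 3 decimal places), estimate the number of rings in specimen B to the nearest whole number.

1460 rings

Specimen A: adjusted count: 907 − 18 + 4 = 893 rings.
A: 361.8 mm over 893 years gives 361.8 / 893 ≈ 0.405 mm per year.
For B, 591.4 / 0.405 = 1460.25 years ≈ 1460 rings.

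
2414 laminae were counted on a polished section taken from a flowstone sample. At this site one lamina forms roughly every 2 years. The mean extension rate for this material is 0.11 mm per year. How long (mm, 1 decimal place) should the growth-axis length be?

At 2 years per lamina, 2414 × 2 = 4828 years.
Length ≈ 0.11 × 4828 = 531.1 mm.

531.1 mm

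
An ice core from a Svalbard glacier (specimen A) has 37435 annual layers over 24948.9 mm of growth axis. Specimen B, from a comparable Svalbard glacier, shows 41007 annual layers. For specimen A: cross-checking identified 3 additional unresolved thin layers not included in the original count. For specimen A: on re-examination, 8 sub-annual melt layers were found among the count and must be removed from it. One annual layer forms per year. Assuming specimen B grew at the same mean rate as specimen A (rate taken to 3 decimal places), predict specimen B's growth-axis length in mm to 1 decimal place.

27351.7 mm

Specimen A: true annual layer count = 37435 − 8 + 3 = 37430.
A: Mean rate = 24948.9 mm / 37430 years ≈ 0.667 mm/year.
Length of B = 0.667 × 41007 = 27351.7 mm.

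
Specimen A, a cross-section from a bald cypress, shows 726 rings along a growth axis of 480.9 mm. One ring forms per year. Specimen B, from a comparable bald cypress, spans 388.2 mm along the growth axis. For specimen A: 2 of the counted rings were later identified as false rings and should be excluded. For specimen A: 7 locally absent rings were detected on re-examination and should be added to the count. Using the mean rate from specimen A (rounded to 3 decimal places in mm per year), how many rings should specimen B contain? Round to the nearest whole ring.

Specimen A: true ring count = 726 − 2 + 7 = 731.
A: Extension rate ≈ 480.9 / 731 = 0.658 mm/yr.
For B, 388.2 / 0.658 = 589.97 years ≈ 590 rings.

590 rings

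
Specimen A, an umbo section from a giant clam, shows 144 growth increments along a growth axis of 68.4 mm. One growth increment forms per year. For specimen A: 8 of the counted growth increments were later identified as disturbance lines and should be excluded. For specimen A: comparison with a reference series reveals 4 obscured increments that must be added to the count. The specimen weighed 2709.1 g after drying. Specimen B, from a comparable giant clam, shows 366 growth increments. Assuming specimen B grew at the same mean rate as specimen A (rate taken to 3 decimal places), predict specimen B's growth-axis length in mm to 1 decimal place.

Specimen A: after corrections the count is 144 − 8 + 4 = 140 growth increments.
A: Extension rate ≈ 68.4 / 140 = 0.489 mm/yr.
Length of B = 0.489 × 366 = 179.0 mm.

179.0 mm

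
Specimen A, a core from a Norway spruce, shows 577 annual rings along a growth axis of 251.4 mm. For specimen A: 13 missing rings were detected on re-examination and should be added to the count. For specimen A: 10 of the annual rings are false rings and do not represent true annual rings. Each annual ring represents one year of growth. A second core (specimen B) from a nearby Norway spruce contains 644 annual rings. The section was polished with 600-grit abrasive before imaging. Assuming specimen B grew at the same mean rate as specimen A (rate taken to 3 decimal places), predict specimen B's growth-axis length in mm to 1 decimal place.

Specimen A: adjusted count: 577 − 10 + 13 = 580 annual rings.
A: 251.4 mm over 580 years gives 251.4 / 580 ≈ 0.433 mm per year.
Length of B = 0.433 × 644 = 278.9 mm.

278.9 mm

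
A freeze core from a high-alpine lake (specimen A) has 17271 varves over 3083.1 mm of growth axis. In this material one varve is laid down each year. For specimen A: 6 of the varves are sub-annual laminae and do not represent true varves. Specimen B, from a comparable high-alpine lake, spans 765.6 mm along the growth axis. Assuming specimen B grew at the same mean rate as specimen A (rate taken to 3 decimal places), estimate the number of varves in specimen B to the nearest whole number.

Specimen A: adjusted count: 17271 − 6 = 17265 varves.
A: Extension rate ≈ 3083.1 / 17265 = 0.179 mm/year.
B spans 765.6 / 0.179 = 4277.09 years ≈ 4277 varves.

4277 varves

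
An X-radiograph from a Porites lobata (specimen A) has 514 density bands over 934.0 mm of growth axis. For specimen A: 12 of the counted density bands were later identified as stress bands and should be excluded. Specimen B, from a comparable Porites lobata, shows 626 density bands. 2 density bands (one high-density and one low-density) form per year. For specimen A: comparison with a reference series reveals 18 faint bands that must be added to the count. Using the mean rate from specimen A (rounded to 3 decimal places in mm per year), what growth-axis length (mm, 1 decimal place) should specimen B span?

1124.3 mm

Specimen A: adjusted count: 514 − 12 + 18 = 520 density bands.
Specimen A: with 2 density bands per year, 520 / 2 = 260 years.
A: Extension rate ≈ 934.0 / 260 = 3.592 mm/yr.
Specimen B: with 2 density bands per year, 626 / 2 = 313 years. For B, 3.592 mm/year × 313 years = 1124.3 mm.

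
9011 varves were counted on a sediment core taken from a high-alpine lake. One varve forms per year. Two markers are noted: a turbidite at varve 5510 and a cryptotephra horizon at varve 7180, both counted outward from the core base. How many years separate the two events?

7180 − 5510 = 1670 varves lie between the two events.
That is 1670 years at one varve per year.

1670 years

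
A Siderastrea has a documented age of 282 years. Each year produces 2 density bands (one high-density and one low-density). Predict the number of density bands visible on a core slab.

282 years at 2 density bands per year gives 282 × 2 = 564 density bands.
So 564 density bands should be present.

564 density bands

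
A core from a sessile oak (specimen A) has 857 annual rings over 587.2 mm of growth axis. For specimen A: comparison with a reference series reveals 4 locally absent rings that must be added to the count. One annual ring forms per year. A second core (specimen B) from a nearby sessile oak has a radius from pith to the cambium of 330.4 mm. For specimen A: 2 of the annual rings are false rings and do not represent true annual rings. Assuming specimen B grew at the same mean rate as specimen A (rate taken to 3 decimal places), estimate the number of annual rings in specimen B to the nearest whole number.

483 annual rings

Specimen A: true annual ring count = 857 − 2 + 4 = 859.
A: 587.2 mm over 859 years gives 587.2 / 859 ≈ 0.684 mm/yr.
For B, 330.4 / 0.684 = 483.04 years ≈ 483 annual rings.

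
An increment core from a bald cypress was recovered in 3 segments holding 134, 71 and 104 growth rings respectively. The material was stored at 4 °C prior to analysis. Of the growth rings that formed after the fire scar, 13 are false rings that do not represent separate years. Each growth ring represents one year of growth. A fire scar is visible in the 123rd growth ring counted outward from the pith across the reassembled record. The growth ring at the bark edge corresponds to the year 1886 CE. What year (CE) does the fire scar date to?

1713 CE

Total growth rings = 134 + 71 + 104 = 309.
Between growth ring 123 and the bark edge there are 309 − 123 = 186 growth rings.
Excluding 13 false growth rings: 186 − 13 = 173.
Counting back 173 years from 1886 CE places the fire scar in 1886 − 173 = 1713 CE.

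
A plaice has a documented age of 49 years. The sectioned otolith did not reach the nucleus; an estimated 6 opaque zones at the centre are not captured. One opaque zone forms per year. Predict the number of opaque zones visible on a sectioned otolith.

One opaque zone per year gives 49 opaque zones over 49 years.
Subtracting the 6 opaque zones not captured gives 49 − 6 = 43 opaque zones in the record.

43 opaque zones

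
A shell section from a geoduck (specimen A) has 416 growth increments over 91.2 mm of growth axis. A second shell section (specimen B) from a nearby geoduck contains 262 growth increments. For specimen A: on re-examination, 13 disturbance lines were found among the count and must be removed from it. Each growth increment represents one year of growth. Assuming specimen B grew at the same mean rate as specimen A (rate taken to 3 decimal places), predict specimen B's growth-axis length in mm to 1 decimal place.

Specimen A: true growth increment count = 416 − 13 = 403.
A: Extension rate ≈ 91.2 / 403 = 0.226 mm/year.
B's length ≈ 0.226 × 262 = 59.2 mm.

59.2 mm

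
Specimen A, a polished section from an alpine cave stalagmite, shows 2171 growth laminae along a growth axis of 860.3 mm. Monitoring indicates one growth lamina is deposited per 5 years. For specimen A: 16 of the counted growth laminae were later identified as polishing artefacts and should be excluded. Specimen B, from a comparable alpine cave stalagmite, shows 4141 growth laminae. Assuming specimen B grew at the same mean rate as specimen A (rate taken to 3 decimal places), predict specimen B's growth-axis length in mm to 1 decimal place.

1656.4 mm

Specimen A: after corrections the count is 2171 − 16 = 2155 growth laminae.
Specimen A: 2155 growth laminae at 5 years each span 2155 × 5 = 10775 years.
A: Mean rate = 860.3 mm / 10775 years ≈ 0.080 mm/year.
Specimen B: multiplying by 5 years per growth lamina: 4141 × 5 = 20705 years. B's length ≈ 0.080 × 20705 = 1656.4 mm.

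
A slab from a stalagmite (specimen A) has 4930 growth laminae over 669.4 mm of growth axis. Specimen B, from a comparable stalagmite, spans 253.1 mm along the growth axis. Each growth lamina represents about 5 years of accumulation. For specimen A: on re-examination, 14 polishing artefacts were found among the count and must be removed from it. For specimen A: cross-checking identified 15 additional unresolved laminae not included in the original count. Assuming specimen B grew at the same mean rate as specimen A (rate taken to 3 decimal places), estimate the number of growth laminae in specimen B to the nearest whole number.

Specimen A: adjusted count: 4930 − 14 + 15 = 4931 growth laminae.
Specimen A: multiplying by 5 years per growth lamina: 4931 × 5 = 24655 years.
A: Mean rate = 669.4 mm / 24655 years ≈ 0.027 mm/year.
For B, 253.1 / 0.027 = 9374.07 years; at 5 years per growth lamina that is 9374.07 / 5 ≈ 1875 growth laminae.

1875 growth laminae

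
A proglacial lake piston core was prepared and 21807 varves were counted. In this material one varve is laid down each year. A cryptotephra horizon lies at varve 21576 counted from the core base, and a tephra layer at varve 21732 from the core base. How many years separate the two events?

Separation: 21732 − 21576 = 156 varves.
That is 156 years at one varve per year.

156 yr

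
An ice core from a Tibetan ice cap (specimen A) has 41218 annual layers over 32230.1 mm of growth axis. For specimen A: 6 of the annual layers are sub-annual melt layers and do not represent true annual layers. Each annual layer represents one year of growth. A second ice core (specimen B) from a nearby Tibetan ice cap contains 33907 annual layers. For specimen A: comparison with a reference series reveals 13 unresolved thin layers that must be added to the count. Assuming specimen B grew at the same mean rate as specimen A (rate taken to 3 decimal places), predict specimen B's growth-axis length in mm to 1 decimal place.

Specimen A: after corrections the count is 41218 − 6 + 13 = 41225 annual layers.
A: 32230.1 mm over 41225 years gives 32230.1 / 41225 ≈ 0.782 mm/year.
B's length ≈ 0.782 × 33907 = 26515.3 mm.

26515.3 mm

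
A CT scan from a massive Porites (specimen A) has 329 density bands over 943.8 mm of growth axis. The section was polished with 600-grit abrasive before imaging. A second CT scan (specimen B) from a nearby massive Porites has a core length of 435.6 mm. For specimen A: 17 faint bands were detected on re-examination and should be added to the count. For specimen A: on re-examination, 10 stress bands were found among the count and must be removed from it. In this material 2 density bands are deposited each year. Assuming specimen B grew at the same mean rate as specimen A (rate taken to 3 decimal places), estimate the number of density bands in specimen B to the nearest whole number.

Specimen A: after corrections the count is 329 − 10 + 17 = 336 density bands.
Specimen A: 336 density bands at 2 per year is 336 / 2 = 168 years.
A: 943.8 mm over 168 years gives 943.8 / 168 ≈ 5.618 mm per year.
Specimen B: 435.6 mm / 5.618 mm per year = 77.54 years; at 2 density bands per year that is 77.54 × 2 ≈ 155 density bands.

155 density bands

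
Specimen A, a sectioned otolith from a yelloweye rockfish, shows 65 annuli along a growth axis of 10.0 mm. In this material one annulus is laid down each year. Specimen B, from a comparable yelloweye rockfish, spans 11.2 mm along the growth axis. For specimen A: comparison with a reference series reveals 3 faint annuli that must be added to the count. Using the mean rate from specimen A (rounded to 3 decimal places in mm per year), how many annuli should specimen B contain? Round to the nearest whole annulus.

76 annuli

Specimen A: after corrections the count is 65 + 3 = 68 annuli.
A: Extension rate ≈ 10.0 / 68 = 0.147 mm/year.
For B, 11.2 / 0.147 = 76.19 years ≈ 76 annuli.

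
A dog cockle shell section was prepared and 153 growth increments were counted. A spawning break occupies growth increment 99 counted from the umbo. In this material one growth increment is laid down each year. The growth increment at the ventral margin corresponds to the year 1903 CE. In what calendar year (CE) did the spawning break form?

153 − 99 = 54 growth increments lie beyond the spawning break toward the ventral margin.
The growth increment at the ventral margin is 1903 CE, so the spawning break dates to 1903 − 54 = 1849 CE.

1849 CE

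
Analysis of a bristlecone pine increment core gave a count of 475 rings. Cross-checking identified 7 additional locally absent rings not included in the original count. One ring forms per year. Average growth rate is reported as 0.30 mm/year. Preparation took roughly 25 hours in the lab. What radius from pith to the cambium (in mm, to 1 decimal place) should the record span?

144.6 mm

Adjusted count: 475 + 7 = 482 rings.
Length ≈ 0.30 × 482 = 144.6 mm.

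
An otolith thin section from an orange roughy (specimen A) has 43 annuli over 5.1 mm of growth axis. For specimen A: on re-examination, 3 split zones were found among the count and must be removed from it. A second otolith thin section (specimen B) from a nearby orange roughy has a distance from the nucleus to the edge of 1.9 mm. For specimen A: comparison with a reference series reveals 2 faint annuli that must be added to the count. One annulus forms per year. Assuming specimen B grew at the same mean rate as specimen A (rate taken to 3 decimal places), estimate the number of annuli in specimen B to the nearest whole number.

Specimen A: adjusted count: 43 − 3 + 2 = 42 annuli.
A: 5.1 mm over 42 years gives 5.1 / 42 ≈ 0.121 mm/year.
B spans 1.9 / 0.121 = 15.70 years ≈ 16 annuli.

16 annuli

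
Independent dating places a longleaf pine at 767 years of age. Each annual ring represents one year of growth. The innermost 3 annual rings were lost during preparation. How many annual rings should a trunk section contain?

At one annual ring per year, 767 years correspond to 767 annual rings.
767 − 3 missed = 764 annual rings expected in the prepared section.

764 annual rings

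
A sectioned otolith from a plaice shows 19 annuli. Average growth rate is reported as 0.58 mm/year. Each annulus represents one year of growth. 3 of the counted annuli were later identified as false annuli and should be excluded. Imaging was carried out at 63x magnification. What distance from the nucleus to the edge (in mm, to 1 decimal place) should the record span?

9.3 mm

After corrections the count is 19 − 3 = 16 annuli.
Length ≈ 0.58 × 16 = 9.3 mm.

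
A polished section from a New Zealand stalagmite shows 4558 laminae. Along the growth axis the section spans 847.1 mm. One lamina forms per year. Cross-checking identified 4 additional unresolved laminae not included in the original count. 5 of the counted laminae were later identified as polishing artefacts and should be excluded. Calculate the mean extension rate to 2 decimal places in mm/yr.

0.19 mm/yr

Correcting the raw count gives 4558 − 5 + 4 = 4557 true laminae.
Mean rate = 847.1 mm / 4557 years ≈ 0.19 mm/yr.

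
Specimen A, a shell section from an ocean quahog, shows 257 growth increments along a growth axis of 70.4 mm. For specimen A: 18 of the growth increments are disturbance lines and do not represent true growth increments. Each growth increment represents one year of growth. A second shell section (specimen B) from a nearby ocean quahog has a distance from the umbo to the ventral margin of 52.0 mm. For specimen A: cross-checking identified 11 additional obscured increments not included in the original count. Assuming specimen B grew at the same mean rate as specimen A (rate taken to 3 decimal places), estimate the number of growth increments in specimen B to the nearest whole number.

184 growth increments

Specimen A: after corrections the count is 257 − 18 + 11 = 250 growth increments.
A: Mean rate = 70.4 mm / 250 years ≈ 0.282 mm/yr.
B spans 52.0 / 0.282 = 184.40 years ≈ 184 growth increments.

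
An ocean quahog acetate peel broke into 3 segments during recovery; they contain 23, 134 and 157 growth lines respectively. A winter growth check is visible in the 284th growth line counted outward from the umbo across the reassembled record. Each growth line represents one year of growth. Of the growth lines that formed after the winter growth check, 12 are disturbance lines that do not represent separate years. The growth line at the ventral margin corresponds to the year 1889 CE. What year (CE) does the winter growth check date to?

Total growth lines = 23 + 134 + 157 = 314.
Between growth line 284 and the ventral margin there are 314 − 284 = 30 growth lines.
Excluding 12 false growth lines: 30 − 12 = 18.
1889 − 18 = 1871 CE.

1871 CE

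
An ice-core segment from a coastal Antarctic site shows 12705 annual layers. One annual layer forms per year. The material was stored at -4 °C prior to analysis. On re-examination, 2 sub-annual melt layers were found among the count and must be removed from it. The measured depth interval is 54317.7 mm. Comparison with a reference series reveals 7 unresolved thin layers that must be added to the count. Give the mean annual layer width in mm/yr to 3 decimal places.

Correcting the raw count gives 12705 − 2 + 7 = 12710 true annual layers.
54317.7 mm over 12710 years gives 54317.7 / 12710 ≈ 4.274 mm/yr.

4.274 mm/yr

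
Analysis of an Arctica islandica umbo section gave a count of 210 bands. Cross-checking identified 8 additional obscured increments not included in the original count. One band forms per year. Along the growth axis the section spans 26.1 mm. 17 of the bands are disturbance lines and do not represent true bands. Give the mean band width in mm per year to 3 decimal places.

After corrections the count is 210 − 17 + 8 = 201 bands.
Extension rate ≈ 26.1 / 201 = 0.130 mm per year.

0.130 mm per year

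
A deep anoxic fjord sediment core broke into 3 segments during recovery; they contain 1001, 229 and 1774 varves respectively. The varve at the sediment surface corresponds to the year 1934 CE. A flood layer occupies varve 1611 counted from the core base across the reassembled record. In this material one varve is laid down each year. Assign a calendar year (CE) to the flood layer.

Total varves = 1001 + 229 + 1774 = 3004.
Between varve 1611 and the sediment surface there are 3004 − 1611 = 1393 varves.
Counting back 1393 years from 1934 CE places the flood layer in 1934 − 1393 = 541 CE.

541 CE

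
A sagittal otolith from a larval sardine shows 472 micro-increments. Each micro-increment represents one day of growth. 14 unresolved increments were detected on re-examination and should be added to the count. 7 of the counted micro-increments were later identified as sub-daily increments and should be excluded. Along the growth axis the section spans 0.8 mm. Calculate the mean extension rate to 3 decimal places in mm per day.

0.002 mm per day

After corrections the count is 472 − 7 + 14 = 479 micro-increments.
Mean rate = 0.8 mm / 479 days ≈ 0.002 mm per day.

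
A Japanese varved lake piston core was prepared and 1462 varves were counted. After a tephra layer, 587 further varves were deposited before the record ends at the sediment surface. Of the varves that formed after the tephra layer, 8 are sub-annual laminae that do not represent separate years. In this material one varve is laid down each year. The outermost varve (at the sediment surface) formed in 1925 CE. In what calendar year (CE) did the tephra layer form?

1346 CE

587 varves formed after the tephra layer.
Removing the 8 false varves leaves 587 − 8 = 579 true varves beyond the tephra layer.
1925 − 579 = 1346 CE.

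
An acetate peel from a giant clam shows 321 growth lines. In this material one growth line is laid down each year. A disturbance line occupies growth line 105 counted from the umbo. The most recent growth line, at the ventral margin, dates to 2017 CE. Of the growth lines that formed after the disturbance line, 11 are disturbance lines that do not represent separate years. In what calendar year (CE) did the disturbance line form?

1812 CE

Between growth line 105 and the ventral margin there are 321 − 105 = 216 growth lines.
Excluding 11 false growth lines: 216 − 11 = 205.
Counting back 205 years from 2017 CE places the disturbance line in 2017 − 205 = 1812 CE.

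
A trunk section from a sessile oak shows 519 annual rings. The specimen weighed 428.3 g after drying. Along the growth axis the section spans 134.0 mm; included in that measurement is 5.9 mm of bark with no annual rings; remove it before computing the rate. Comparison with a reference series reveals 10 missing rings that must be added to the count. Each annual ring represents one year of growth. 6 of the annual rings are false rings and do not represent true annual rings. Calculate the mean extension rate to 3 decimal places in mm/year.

0.245 mm/year

Correcting the raw count gives 519 − 6 + 10 = 523 true annual rings.
Net length = 134.0 − 5.9 = 128.1 mm.
128.1 mm over 523 years gives 128.1 / 523 ≈ 0.245 mm/year.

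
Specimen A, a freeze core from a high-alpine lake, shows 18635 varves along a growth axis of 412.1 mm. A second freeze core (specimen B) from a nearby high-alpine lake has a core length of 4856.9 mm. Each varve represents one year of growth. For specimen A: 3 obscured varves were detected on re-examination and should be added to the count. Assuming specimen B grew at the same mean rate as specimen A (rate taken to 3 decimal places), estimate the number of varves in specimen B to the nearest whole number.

Specimen A: adjusted count: 18635 + 3 = 18638 varves.
A: Mean rate = 412.1 mm / 18638 years ≈ 0.022 mm per year.
Specimen B: 4856.9 mm / 0.022 mm per year = 220768.18 years ≈ 220768 varves.

220768 varves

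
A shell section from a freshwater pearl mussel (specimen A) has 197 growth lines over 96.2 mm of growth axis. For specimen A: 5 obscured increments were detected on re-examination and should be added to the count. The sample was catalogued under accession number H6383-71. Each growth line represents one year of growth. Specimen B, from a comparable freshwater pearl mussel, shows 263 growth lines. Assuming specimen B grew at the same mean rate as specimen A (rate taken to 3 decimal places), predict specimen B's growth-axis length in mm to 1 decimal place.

Specimen A: correcting the raw count gives 197 + 5 = 202 true growth lines.
A: Mean rate = 96.2 mm / 202 years ≈ 0.476 mm/year.
B's length ≈ 0.476 × 263 = 125.2 mm.

125.2 mm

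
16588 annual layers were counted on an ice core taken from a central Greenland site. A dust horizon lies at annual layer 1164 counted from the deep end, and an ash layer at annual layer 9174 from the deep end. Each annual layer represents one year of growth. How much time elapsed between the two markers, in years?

8010 years

Separation: 9174 − 1164 = 8010 annual layers.
At one annual layer per year, 8010 years elapsed between them.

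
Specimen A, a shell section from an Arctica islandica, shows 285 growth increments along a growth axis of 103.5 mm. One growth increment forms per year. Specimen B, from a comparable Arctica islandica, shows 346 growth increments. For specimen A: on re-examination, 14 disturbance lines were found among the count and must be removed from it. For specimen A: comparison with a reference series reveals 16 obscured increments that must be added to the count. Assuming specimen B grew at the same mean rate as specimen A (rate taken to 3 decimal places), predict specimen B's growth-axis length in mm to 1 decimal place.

Specimen A: true growth increment count = 285 − 14 + 16 = 287.
A: Extension rate ≈ 103.5 / 287 = 0.361 mm/yr.
B's length ≈ 0.361 × 346 = 124.9 mm.

124.9 mm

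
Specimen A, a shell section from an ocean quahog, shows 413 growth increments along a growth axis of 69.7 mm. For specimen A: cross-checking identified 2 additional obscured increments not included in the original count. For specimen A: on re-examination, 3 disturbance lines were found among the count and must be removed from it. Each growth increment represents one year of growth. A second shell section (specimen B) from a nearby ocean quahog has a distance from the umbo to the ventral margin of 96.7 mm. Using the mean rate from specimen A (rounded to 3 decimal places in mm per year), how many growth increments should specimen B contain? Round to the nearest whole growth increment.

572 growth increments

Specimen A: correcting the raw count gives 413 − 3 + 2 = 412 true growth increments.
A: 69.7 mm over 412 years gives 69.7 / 412 ≈ 0.169 mm/yr.
Specimen B: 96.7 mm / 0.169 mm per year = 572.19 years ≈ 572 growth increments.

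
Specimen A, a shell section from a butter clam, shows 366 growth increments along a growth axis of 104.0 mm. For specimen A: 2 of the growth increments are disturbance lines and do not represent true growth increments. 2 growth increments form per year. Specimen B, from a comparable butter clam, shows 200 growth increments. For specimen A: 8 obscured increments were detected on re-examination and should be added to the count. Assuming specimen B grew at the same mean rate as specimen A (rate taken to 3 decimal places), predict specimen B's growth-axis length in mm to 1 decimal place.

55.9 mm

Specimen A: after corrections the count is 366 − 2 + 8 = 372 growth increments.
Specimen A: 372 growth increments at 2 per year is 372 / 2 = 186 years.
A: 104.0 mm over 186 years gives 104.0 / 186 ≈ 0.559 mm/year.
Specimen B: with 2 growth increments per year, 200 / 2 = 100 years. Length of B = 0.559 × 100 = 55.9 mm.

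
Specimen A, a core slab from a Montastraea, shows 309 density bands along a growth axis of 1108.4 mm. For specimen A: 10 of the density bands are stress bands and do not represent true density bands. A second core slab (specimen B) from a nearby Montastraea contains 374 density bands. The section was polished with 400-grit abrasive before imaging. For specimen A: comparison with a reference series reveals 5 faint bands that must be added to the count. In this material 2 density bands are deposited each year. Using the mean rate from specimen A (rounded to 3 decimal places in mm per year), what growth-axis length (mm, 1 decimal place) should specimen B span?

1363.6 mm

Specimen A: after corrections the count is 309 − 10 + 5 = 304 density bands.
Specimen A: 304 density bands at 2 per year is 304 / 2 = 152 years.
A: 1108.4 mm over 152 years gives 1108.4 / 152 ≈ 7.292 mm/yr.
Specimen B: 374 density bands at 2 per year is 374 / 2 = 187 years. B's length ≈ 7.292 × 187 = 1363.6 mm.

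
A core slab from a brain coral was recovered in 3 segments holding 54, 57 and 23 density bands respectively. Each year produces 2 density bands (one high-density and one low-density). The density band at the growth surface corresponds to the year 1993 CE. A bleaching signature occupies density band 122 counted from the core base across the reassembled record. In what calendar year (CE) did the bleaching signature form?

Total density bands = 54 + 57 + 23 = 134.
The bleaching signature sits at density band 122 from the core base, so 134 − 122 = 12 density bands formed after it.
12 density bands at 2 per year is 12 / 2 = 6 years.
Counting back 6 years from 1993 CE places the bleaching signature in 1993 − 6 = 1987 CE.

1987 CE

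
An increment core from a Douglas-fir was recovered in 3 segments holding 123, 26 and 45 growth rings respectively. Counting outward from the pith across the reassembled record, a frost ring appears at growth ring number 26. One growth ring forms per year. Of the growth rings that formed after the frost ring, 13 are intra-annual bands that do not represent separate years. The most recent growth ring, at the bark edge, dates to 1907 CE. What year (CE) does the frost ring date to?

Total growth rings = 123 + 26 + 45 = 194.
The frost ring sits at growth ring 26 from the pith, so 194 − 26 = 168 growth rings formed after it.
Removing the 13 false growth rings leaves 168 − 13 = 155 true growth rings beyond the frost ring.
Counting back 155 years from 1907 CE places the frost ring in 1907 − 155 = 1752 CE.

1752 CE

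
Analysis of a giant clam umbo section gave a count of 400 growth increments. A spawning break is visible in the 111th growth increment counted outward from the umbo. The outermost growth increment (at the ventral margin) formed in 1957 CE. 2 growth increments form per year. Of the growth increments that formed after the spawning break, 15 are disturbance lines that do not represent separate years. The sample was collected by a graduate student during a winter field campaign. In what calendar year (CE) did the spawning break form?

1820 CE

Between growth increment 111 and the ventral margin there are 400 − 111 = 289 growth increments.
289 − 15 false = 274 true growth increments after the spawning break.
Dividing by 2 growth increments per year: 274 / 2 = 137 years.
Counting back 137 years from 1957 CE places the spawning break in 1957 − 137 = 1820 CE.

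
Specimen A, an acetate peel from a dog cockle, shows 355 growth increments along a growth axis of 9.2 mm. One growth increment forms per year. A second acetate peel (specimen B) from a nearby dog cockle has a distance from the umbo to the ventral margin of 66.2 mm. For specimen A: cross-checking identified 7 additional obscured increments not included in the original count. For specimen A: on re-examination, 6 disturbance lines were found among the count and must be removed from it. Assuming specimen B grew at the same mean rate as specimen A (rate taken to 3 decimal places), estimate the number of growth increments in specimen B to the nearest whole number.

Specimen A: correcting the raw count gives 355 − 6 + 7 = 356 true growth increments.
A: 9.2 mm over 356 years gives 9.2 / 356 ≈ 0.026 mm per year.
For B, 66.2 / 0.026 = 2546.15 years ≈ 2546 growth increments.

2546 growth increments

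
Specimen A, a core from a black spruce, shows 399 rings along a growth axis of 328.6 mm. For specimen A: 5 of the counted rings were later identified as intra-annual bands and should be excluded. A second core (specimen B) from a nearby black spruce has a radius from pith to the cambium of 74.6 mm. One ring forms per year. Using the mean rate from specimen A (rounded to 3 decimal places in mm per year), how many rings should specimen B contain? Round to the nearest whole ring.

Specimen A: after corrections the count is 399 − 5 = 394 rings.
A: Mean rate = 328.6 mm / 394 years ≈ 0.834 mm/yr.
Specimen B: 74.6 mm / 0.834 mm per year = 89.45 years ≈ 89 rings.

89 rings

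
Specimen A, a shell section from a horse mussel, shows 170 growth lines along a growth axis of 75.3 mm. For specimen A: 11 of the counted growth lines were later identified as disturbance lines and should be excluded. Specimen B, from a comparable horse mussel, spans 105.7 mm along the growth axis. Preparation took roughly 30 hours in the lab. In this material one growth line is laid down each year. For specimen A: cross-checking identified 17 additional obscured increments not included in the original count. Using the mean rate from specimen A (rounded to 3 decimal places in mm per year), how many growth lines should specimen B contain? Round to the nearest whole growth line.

Specimen A: adjusted count: 170 − 11 + 17 = 176 growth lines.
A: Mean rate = 75.3 mm / 176 years ≈ 0.428 mm/year.
For B, 105.7 / 0.428 = 246.96 years ≈ 247 growth lines.

247 growth lines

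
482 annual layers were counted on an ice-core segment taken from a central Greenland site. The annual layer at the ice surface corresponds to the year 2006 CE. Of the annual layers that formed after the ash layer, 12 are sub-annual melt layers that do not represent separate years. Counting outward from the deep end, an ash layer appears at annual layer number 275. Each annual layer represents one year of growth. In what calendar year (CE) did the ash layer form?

1811 CE

The ash layer sits at annual layer 275 from the deep end, so 482 − 275 = 207 annual layers formed after it.
Removing the 12 false annual layers leaves 207 − 12 = 195 true annual layers beyond the ash layer.
2006 − 195 = 1811 CE.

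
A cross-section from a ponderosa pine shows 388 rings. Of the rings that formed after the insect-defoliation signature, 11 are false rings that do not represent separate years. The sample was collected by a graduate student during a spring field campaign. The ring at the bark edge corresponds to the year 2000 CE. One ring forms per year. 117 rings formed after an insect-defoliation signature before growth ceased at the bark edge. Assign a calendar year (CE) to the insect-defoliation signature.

1894 CE

There are 117 rings younger than the insect-defoliation signature.
Removing the 11 false rings leaves 117 − 11 = 106 true rings beyond the insect-defoliation signature.
Counting back 106 years from 2000 CE places the insect-defoliation signature in 2000 − 106 = 1894 CE.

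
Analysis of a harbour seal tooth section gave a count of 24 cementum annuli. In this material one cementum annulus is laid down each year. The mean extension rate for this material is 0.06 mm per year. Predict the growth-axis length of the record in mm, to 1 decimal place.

1.4 mm

The record spans 24 years at 0.06 mm per year.
24 years at 0.06 mm/year gives 0.06 × 24 = 1.4 mm.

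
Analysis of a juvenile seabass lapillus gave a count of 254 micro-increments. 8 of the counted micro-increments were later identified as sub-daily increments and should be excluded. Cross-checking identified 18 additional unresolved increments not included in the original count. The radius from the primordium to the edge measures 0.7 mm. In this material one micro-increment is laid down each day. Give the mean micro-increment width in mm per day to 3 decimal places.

0.003 mm per day

Adjusted count: 254 − 8 + 18 = 264 micro-increments.
Extension rate ≈ 0.7 / 264 = 0.003 mm per day.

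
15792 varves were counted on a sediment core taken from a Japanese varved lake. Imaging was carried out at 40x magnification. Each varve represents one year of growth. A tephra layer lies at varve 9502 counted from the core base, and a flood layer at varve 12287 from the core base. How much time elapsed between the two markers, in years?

2785 years

The two markers are separated by 12287 − 9502 = 2785 varves.
That is 2785 years at one varve per year.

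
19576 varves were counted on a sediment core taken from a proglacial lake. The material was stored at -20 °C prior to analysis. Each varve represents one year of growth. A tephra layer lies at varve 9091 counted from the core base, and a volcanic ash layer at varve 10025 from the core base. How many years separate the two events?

The two markers are separated by 10025 − 9091 = 934 varves.
One varve per year makes the interval 934 years.

934 years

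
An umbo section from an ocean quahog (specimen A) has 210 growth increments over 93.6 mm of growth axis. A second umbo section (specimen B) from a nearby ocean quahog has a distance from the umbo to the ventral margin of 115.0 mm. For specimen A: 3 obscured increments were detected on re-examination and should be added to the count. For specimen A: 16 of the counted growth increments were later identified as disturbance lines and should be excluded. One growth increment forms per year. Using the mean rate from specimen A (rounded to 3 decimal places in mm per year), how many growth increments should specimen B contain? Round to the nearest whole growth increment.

Specimen A: adjusted count: 210 − 16 + 3 = 197 growth increments.
A: 93.6 mm over 197 years gives 93.6 / 197 ≈ 0.475 mm/year.
For B, 115.0 / 0.475 = 242.11 years ≈ 242 growth increments.

242 growth increments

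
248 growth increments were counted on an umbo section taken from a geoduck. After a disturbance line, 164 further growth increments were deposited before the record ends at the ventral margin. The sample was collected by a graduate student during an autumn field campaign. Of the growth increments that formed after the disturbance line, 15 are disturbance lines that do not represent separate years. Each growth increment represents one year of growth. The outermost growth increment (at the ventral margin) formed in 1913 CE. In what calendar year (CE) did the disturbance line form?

There are 164 growth increments younger than the disturbance line.
164 − 15 false = 149 true growth increments after the disturbance line.
1913 − 149 = 1764 CE.

1764 CE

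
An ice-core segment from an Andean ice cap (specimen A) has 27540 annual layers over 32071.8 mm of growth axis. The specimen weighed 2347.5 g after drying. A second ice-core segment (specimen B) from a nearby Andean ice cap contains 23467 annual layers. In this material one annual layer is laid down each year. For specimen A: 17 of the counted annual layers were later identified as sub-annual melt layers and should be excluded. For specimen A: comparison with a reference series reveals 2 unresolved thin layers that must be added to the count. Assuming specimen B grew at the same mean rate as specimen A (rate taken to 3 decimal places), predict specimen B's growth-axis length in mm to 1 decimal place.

27339.1 mm

Specimen A: adjusted count: 27540 − 17 + 2 = 27525 annual layers.
A: Extension rate ≈ 32071.8 / 27525 = 1.165 mm/yr.
Length of B = 1.165 × 23467 = 27339.1 mm.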